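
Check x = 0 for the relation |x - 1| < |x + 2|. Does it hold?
x = 0: LHS = |0 - 1| = |-1| = 1, RHS = |0 + 2| = |2| = 2; 1 < 2 — holds

The relation is satisfied at x = 0.

Answer: Yes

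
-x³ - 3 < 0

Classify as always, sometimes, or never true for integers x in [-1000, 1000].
Holds at x = 0: LHS = -0³ - 3 = -3; -3 < 0 — holds
Fails at x = -2: LHS = -(-2)³ - 3 = 5; 5 < 0 — FAILS
It is satisfied by some integers in the range but not all.

Answer: Sometimes true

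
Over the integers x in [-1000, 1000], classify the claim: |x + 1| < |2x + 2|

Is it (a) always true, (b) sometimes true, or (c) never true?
Holds at x = 0: LHS = |0 + 1| = |1| = 1, RHS = |2·0 + 2| = |2| = 2; 1 < 2 — holds
Fails at x = -1: LHS = |(-1) + 1| = |0| = 0, RHS = |2·(-1) + 2| = |0| = 0; 0 < 0 — FAILS
It is satisfied by some integers in the range but not all.

Answer: Sometimes true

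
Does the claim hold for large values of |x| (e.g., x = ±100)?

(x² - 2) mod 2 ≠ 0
x = 100: LHS = (100² - 2) mod 2 = 9998 mod 2 = 0; 0 ≠ 0 — FAILS
x = -100: LHS = ((-100)² - 2) mod 2 = 9998 mod 2 = 0; 0 ≠ 0 — FAILS

Answer: No, fails for both x = 100 and x = -100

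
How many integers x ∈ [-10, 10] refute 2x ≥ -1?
Counterexamples in [-10, 10]: {-10, -9, -8, -7, -6, -5, -4, -3, -2, -1}.

Counting them gives 10 values.

Answer: 10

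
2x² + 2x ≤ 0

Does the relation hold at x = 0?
x = 0: LHS = 2·0² + 2·0 = 0; 0 ≤ 0 — holds

The relation is satisfied at x = 0.

Answer: Yes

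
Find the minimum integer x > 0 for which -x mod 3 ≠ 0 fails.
Testing positive integers:
x = 1: LHS = (-1) mod 3 = 2; 2 ≠ 0 — holds
x = 2: LHS = (-2) mod 3 = 1; 1 ≠ 0 — holds
x = 3: LHS = (-3) mod 3 = 0; 0 ≠ 0 — FAILS  ← smallest positive counterexample

Answer: x = 3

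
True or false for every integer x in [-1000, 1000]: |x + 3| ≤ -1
The claim fails at x = 0:
x = 0: LHS = |0 + 3| = |3| = 3; 3 ≤ -1 — FAILS

Because a single integer refutes it, the statement is false.

Answer: False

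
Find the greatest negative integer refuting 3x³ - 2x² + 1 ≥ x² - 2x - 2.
Testing negative integers from -1 downward:
x = -1: LHS = 3·(-1)³ - 2·(-1)² + 1 = -4, RHS = (-1)² - 2·(-1) - 2 = 1; -4 ≥ 1 — FAILS  ← closest negative counterexample to 0

Answer: x = -1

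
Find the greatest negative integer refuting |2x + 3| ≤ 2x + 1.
Testing negative integers from -1 downward:
x = -1: LHS = |2·(-1) + 3| = |1| = 1, RHS = 2·(-1) + 1 = -1; 1 ≤ -1 — FAILS  ← closest negative counterexample to 0

Answer: x = -1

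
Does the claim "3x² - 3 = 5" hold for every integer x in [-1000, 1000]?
The claim fails at x = 0:
x = 0: LHS = 3·0² - 3 = -3; -3 = 5 — FAILS

Because a single integer refutes it, the statement is false.

Answer: False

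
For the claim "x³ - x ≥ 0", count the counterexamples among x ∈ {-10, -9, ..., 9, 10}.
Counterexamples in [-10, 10]: {-10, -9, -8, -7, -6, -5, -4, -3, -2}.

Counting them gives 9 values.

Answer: 9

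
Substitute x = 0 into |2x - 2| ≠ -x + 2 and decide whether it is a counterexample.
Substitute x = 0 into the relation:
x = 0: LHS = |2·0 - 2| = |-2| = 2, RHS = -0 + 2 = 2; 2 ≠ 2 — FAILS

Since the claim fails at x = 0, this value is a counterexample.

Answer: Yes, x = 0 is a counterexample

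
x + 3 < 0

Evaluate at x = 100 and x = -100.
x = 100: LHS = 100 + 3 = 103; 103 < 0 — FAILS
x = -100: LHS = (-100) + 3 = -97; -97 < 0 — holds

Answer: Partially: fails for x = 100, holds for x = -100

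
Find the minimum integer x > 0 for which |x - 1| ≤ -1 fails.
Testing positive integers:
x = 1: LHS = |1 - 1| = |0| = 0; 0 ≤ -1 — FAILS  ← smallest positive counterexample

Answer: x = 1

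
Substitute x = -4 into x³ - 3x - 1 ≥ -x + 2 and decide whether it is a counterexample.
Substitute x = -4 into the relation:
x = -4: LHS = (-4)³ - 3·(-4) - 1 = -53, RHS = -(-4) + 2 = 6; -53 ≥ 6 — FAILS

Since the claim fails at x = -4, this value is a counterexample.

Answer: Yes, x = -4 is a counterexample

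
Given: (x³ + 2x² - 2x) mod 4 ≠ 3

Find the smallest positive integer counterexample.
Testing positive integers:
x = 1: LHS = (1³ + 2·1² - 2·1) mod 4 = 1 mod 4 = 1; 1 ≠ 3 — holds
x = 2: LHS = (2³ + 2·2² - 2·2) mod 4 = 12 mod 4 = 0; 0 ≠ 3 — holds
x = 3: LHS = (3³ + 2·3² - 2·3) mod 4 = 39 mod 4 = 3; 3 ≠ 3 — FAILS  ← smallest positive counterexample

Answer: x = 3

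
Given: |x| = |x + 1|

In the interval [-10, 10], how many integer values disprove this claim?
Counterexamples in [-10, 10]: {-10, -9, -8, -7, -6, -5, -4, -3, -2, -1, 0, 1, 2, 3, 4, 5, 6, 7, 8, 9, 10}.

Counting them gives 21 values.

Answer: 21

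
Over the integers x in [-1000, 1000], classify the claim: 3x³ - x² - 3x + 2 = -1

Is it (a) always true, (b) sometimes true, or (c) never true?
Track d = LHS − RHS over the integers in [-1000, 1000]. Equality would need d = 0, but d changes sign only between consecutive integers, jumping over 0:
x = -2: LHS = 3·(-2)³ - (-2)² - 3·(-2) + 2 = -20; -20 = -1 — FAILS  (d = -19)
x = -1: LHS = 3·(-1)³ - (-1)² - 3·(-1) + 2 = 1; 1 = -1 — FAILS  (d = 2)
Away from these crossings d keeps a constant sign, and checking every integer in [-1000, 1000] confirms d ≠ 0 throughout. Hence the two sides are never equal, so the claimed relation (=) fails for every integer in [-1000, 1000].

No integer in the range satisfies it.

Answer: Never true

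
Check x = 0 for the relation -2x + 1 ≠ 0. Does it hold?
x = 0: LHS = -2·0 + 1 = 1; 1 ≠ 0 — holds

The relation is satisfied at x = 0.

Answer: Yes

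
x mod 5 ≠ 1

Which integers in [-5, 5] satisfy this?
Holds for: {-5, -3, -2, -1, 0, 2, 3, 4, 5}
Fails for: {-4, 1}

Answer: {-5, -3, -2, -1, 0, 2, 3, 4, 5}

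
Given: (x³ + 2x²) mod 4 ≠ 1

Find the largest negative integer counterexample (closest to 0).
Testing negative integers from -1 downward:
x = -1: LHS = ((-1)³ + 2·(-1)²) mod 4 = 1 mod 4 = 1; 1 ≠ 1 — FAILS  ← closest negative counterexample to 0

Answer: x = -1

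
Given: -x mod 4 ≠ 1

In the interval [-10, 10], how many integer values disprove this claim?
Counterexamples in [-10, 10]: {-9, -5, -1, 3, 7}.

Counting them gives 5 values.

Answer: 5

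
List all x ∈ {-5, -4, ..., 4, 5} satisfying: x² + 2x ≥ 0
Holds for: {-5, -4, -3, -2, 0, 1, 2, 3, 4, 5}
Fails for: {-1}

Answer: {-5, -4, -3, -2, 0, 1, 2, 3, 4, 5}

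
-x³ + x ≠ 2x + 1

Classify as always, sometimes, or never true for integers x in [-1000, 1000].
Track d = LHS − RHS over the integers in [-1000, 1000]. Equality would need d = 0, but d changes sign only between consecutive integers, jumping over 0:
x = -1: LHS = -(-1)³ + (-1) = 0, RHS = 2·(-1) + 1 = -1; 0 ≠ -1 — holds  (d = 1)
x = 0: LHS = -0³ + 0 = 0, RHS = 2·0 + 1 = 1; 0 ≠ 1 — holds  (d = -1)
Away from these crossings d keeps a constant sign, and checking every integer in [-1000, 1000] confirms d ≠ 0 throughout. Hence the two sides are never equal, so the relation holds for every integer in [-1000, 1000].

No counterexample exists.

Answer: Always true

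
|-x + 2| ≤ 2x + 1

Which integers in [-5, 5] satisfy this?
Holds for: {1, 2, 3, 4, 5}
Fails for: {-5, -4, -3, -2, -1, 0}

Answer: {1, 2, 3, 4, 5}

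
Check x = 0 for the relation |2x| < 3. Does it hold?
x = 0: LHS = |2·0| = |0| = 0; 0 < 3 — holds

The relation is satisfied at x = 0.

Answer: Yes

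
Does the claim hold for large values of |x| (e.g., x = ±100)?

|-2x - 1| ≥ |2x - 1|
x = 100: LHS = |-2·100 - 1| = |-201| = 201, RHS = |2·100 - 1| = |199| = 199; 201 ≥ 199 — holds
x = -100: LHS = |-2·(-100) - 1| = |199| = 199, RHS = |2·(-100) - 1| = |-201| = 201; 199 ≥ 201 — FAILS

Answer: Partially: holds for x = 100, fails for x = -100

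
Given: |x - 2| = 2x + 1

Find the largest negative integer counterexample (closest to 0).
Testing negative integers from -1 downward:
x = -1: LHS = |(-1) - 2| = |-3| = 3, RHS = 2·(-1) + 1 = -1; 3 = -1 — FAILS  ← closest negative counterexample to 0

Answer: x = -1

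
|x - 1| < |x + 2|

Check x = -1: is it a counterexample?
Substitute x = -1 into the relation:
x = -1: LHS = |(-1) - 1| = |-2| = 2, RHS = |(-1) + 2| = |1| = 1; 2 < 1 — FAILS

Since the claim fails at x = -1, this value is a counterexample.

Answer: Yes, x = -1 is a counterexample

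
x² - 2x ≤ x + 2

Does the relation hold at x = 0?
x = 0: LHS = 0² - 2·0 = 0, RHS = 0 + 2 = 2; 0 ≤ 2 — holds

The relation is satisfied at x = 0.

Answer: Yes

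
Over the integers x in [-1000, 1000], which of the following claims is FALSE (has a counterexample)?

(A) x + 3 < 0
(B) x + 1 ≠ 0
(A) x = 0: LHS = 0 + 3 = 3; 3 < 0 — FAILS
(B) x = -1: LHS = (-1) + 1 = 0; 0 ≠ 0 — FAILS

Answer: Both A and B are false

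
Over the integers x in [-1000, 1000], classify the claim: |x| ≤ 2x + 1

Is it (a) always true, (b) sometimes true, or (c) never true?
Holds at x = 0: LHS = |0| = 0, RHS = 2·0 + 1 = 1; 0 ≤ 1 — holds
Fails at x = -1: LHS = |-1| = 1, RHS = 2·(-1) + 1 = -1; 1 ≤ -1 — FAILS
It is satisfied by some integers in the range but not all.

Answer: Sometimes true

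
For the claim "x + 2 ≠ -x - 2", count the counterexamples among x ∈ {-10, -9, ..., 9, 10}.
Counterexamples in [-10, 10]: {-2}.

Counting them gives 1 values.

Answer: 1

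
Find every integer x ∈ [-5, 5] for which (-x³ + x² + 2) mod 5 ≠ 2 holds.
Holds for: {-3, -2, -1, 2, 3, 4}
Fails for: {-5, -4, 0, 1, 5}

Answer: {-3, -2, -1, 2, 3, 4}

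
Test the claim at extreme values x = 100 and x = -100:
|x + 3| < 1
x = 100: LHS = |100 + 3| = |103| = 103; 103 < 1 — FAILS
x = -100: LHS = |(-100) + 3| = |-97| = 97; 97 < 1 — FAILS

Answer: No, fails for both x = 100 and x = -100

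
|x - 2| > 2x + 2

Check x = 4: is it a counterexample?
Substitute x = 4 into the relation:
x = 4: LHS = |4 - 2| = |2| = 2, RHS = 2·4 + 2 = 10; 2 > 10 — FAILS

Since the claim fails at x = 4, this value is a counterexample.

Answer: Yes, x = 4 is a counterexample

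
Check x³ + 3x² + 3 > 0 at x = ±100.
x = 100: LHS = 100³ + 3·100² + 3 = 1030003; 1030003 > 0 — holds
x = -100: LHS = (-100)³ + 3·(-100)² + 3 = -969997; -969997 > 0 — FAILS

Answer: Partially: holds for x = 100, fails for x = -100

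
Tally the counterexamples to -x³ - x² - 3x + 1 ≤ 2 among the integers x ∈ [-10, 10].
Counterexamples in [-10, 10]: {-10, -9, -8, -7, -6, -5, -4, -3, -2, -1}.

Counting them gives 10 values.

Answer: 10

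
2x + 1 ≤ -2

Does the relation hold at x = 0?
x = 0: LHS = 2·0 + 1 = 1; 1 ≤ -2 — FAILS

The relation fails at x = 0, so x = 0 is a counterexample.

Answer: No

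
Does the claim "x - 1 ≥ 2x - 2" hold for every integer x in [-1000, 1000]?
The claim fails at x = 2:
x = 2: LHS = 2 - 1 = 1, RHS = 2·2 - 2 = 2; 1 ≥ 2 — FAILS

Because a single integer refutes it, the statement is false.

Answer: False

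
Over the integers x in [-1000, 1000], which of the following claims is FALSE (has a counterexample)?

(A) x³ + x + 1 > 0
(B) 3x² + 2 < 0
(A) x = -1: LHS = (-1)³ + (-1) + 1 = -1; -1 > 0 — FAILS
(B) x = 0: LHS = 3·0² + 2 = 2; 2 < 0 — FAILS

Answer: Both A and B are false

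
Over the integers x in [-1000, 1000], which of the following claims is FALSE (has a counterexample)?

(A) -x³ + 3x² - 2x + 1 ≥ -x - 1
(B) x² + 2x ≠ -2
(A) x = 3: LHS = -3³ + 3·3² - 2·3 + 1 = -5, RHS = -3 - 1 = -4; -5 ≥ -4 — FAILS

(B) Over all integers in [-1000, 1000], LHS − RHS is always positive; it is smallest at x = -1, where it equals 1:
x = -1: LHS = (-1)² + 2·(-1) = -1; -1 ≠ -2 — holds
At the ends of the range:
x = -1000: LHS = (-1000)² + 2·(-1000) = 998000; 998000 ≠ -2 — holds
x = 1000: LHS = 1000² + 2·1000 = 1002000; 1002000 ≠ -2 — holds
Hence LHS − RHS is never 0, i.e. the two sides are never equal, so the relation holds for every integer in [-1000, 1000].

Only (A) has a counterexample.

Answer: A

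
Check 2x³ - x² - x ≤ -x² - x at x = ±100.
x = 100: LHS = 2·100³ - 100² - 100 = 1989900, RHS = -100² - 100 = -10100; 1989900 ≤ -10100 — FAILS
x = -100: LHS = 2·(-100)³ - (-100)² - (-100) = -2009900, RHS = -(-100)² - (-100) = -9900; -2009900 ≤ -9900 — holds

Answer: Partially: fails for x = 100, holds for x = -100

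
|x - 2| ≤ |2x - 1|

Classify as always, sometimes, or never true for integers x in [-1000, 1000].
Holds at x = 1: LHS = |1 - 2| = |-1| = 1, RHS = |2·1 - 1| = |1| = 1; 1 ≤ 1 — holds
Fails at x = 0: LHS = |0 - 2| = |-2| = 2, RHS = |2·0 - 1| = |-1| = 1; 2 ≤ 1 — FAILS
It is satisfied by some integers in the range but not all.

Answer: Sometimes true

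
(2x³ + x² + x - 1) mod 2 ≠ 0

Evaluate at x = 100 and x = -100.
x = 100: LHS = (2·100³ + 100² + 100 - 1) mod 2 = 2010099 mod 2 = 1; 1 ≠ 0 — holds
x = -100: LHS = (2·(-100)³ + (-100)² + (-100) - 1) mod 2 = (-1990101) mod 2 = 1; 1 ≠ 0 — holds

Answer: Yes, holds for both x = 100 and x = -100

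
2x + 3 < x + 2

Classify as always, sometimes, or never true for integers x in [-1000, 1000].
Holds at x = -2: LHS = 2·(-2) + 3 = -1, RHS = (-2) + 2 = 0; -1 < 0 — holds
Fails at x = 0: LHS = 2·0 + 3 = 3, RHS = 0 + 2 = 2; 3 < 2 — FAILS
It is satisfied by some integers in the range but not all.

Answer: Sometimes true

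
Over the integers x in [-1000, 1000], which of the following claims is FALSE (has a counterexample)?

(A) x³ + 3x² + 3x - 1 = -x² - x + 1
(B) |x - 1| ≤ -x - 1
(A) x = 0: LHS = 0³ + 3·0² + 3·0 - 1 = -1, RHS = -0² - 0 + 1 = 1; -1 = 1 — FAILS
(B) x = 0: LHS = |0 - 1| = |-1| = 1, RHS = -0 - 1 = -1; 1 ≤ -1 — FAILS

Answer: Both A and B are false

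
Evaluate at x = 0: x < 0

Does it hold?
x = 0: 0 < 0 — FAILS

The relation fails at x = 0, so x = 0 is a counterexample.

Answer: No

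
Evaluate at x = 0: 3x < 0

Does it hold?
x = 0: LHS = 3·0 = 0; 0 < 0 — FAILS

The relation fails at x = 0, so x = 0 is a counterexample.

Answer: No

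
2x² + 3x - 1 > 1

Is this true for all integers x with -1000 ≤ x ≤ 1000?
The claim fails at x = 0:
x = 0: LHS = 2·0² + 3·0 - 1 = -1; -1 > 1 — FAILS

Because a single integer refutes it, the statement is false.

Answer: False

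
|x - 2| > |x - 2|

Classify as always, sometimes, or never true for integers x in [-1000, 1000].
Over all integers in [-1000, 1000], LHS − RHS is largest at x = 0, where it equals 0:
x = 0: LHS = |0 - 2| = |-2| = 2, RHS = |0 - 2| = |-2| = 2; 2 > 2 — FAILS
At the ends of the range:
x = -1000: LHS = |(-1000) - 2| = |-1002| = 1002, RHS = |(-1000) - 2| = |-1002| = 1002; 1002 > 1002 — FAILS
x = 1000: LHS = |1000 - 2| = |998| = 998, RHS = |1000 - 2| = |998| = 998; 998 > 998 — FAILS
Hence LHS − RHS is never positive, i.e. LHS ≤ RHS throughout, so the claimed relation (>) fails for every integer in [-1000, 1000].

No integer in the range satisfies it.

Answer: Never true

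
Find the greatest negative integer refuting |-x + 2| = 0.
Testing negative integers from -1 downward:
x = -1: LHS = |-(-1) + 2| = |3| = 3; 3 = 0 — FAILS  ← closest negative counterexample to 0

Answer: x = -1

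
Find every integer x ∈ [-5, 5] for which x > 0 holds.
Holds for: {1, 2, 3, 4, 5}
Fails for: {-5, -4, -3, -2, -1, 0}

Answer: {1, 2, 3, 4, 5}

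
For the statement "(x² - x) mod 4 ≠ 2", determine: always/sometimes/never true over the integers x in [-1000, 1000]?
Holds at x = 0: LHS = (0² - 0) mod 4 = 0 mod 4 = 0; 0 ≠ 2 — holds
Fails at x = -1: LHS = ((-1)² - (-1)) mod 4 = 2 mod 4 = 2; 2 ≠ 2 — FAILS
It is satisfied by some integers in the range but not all.

Answer: Sometimes true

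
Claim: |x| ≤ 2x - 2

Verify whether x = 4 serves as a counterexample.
Substitute x = 4 into the relation:
x = 4: LHS = |4| = 4, RHS = 2·4 - 2 = 6; 4 ≤ 6 — holds

The claim holds here, so x = 4 is not a counterexample. (A counterexample exists elsewhere, e.g. x = 0.)

Answer: No, x = 4 is not a counterexample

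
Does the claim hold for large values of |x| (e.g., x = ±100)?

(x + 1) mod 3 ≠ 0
x = 100: LHS = (100 + 1) mod 3 = 101 mod 3 = 2; 2 ≠ 0 — holds
x = -100: LHS = ((-100) + 1) mod 3 = (-99) mod 3 = 0; 0 ≠ 0 — FAILS

Answer: Partially: holds for x = 100, fails for x = -100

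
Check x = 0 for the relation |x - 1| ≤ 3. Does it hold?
x = 0: LHS = |0 - 1| = |-1| = 1; 1 ≤ 3 — holds

The relation is satisfied at x = 0.

Answer: Yes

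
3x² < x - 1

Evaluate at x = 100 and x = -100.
x = 100: LHS = 3·100² = 30000, RHS = 100 - 1 = 99; 30000 < 99 — FAILS
x = -100: LHS = 3·(-100)² = 30000, RHS = (-100) - 1 = -101; 30000 < -101 — FAILS

Answer: No, fails for both x = 100 and x = -100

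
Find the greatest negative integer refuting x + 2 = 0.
Testing negative integers from -1 downward:
x = -1: LHS = (-1) + 2 = 1; 1 = 0 — FAILS  ← closest negative counterexample to 0

Answer: x = -1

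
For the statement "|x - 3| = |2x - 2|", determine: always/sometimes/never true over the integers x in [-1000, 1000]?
Holds at x = -1: LHS = |(-1) - 3| = |-4| = 4, RHS = |2·(-1) - 2| = |-4| = 4; 4 = 4 — holds
Fails at x = 0: LHS = |0 - 3| = |-3| = 3, RHS = |2·0 - 2| = |-2| = 2; 3 = 2 — FAILS
It is satisfied by some integers in the range but not all.

Answer: Sometimes true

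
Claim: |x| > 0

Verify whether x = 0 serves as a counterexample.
Substitute x = 0 into the relation:
x = 0: LHS = |0| = 0; 0 > 0 — FAILS

Since the claim fails at x = 0, this value is a counterexample.

Answer: Yes, x = 0 is a counterexample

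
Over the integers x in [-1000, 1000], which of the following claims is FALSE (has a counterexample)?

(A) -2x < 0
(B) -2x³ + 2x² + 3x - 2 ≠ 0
(A) x = 0: LHS = -2·0 = 0; 0 < 0 — FAILS

(B) Track d = LHS − RHS over the integers in [-1000, 1000]. Equality would need d = 0, but d changes sign only between consecutive integers, jumping over 0:
x = -2: LHS = -2·(-2)³ + 2·(-2)² + 3·(-2) - 2 = 16; 16 ≠ 0 — holds  (d = 16)
x = -1: LHS = -2·(-1)³ + 2·(-1)² + 3·(-1) - 2 = -1; -1 ≠ 0 — holds  (d = -1)
x = 0: LHS = -2·0³ + 2·0² + 3·0 - 2 = -2; -2 ≠ 0 — holds  (d = -2)
x = 1: LHS = -2·1³ + 2·1² + 3·1 - 2 = 1; 1 ≠ 0 — holds  (d = 1)
x = 1: LHS = -2·1³ + 2·1² + 3·1 - 2 = 1; 1 ≠ 0 — holds  (d = 1)
x = 2: LHS = -2·2³ + 2·2² + 3·2 - 2 = -4; -4 ≠ 0 — holds  (d = -4)
Away from these crossings d keeps a constant sign, and checking every integer in [-1000, 1000] confirms d ≠ 0 throughout. Hence the two sides are never equal, so the relation holds for every integer in [-1000, 1000].

Only (A) has a counterexample.

Answer: A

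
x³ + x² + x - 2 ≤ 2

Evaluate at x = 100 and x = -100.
x = 100: LHS = 100³ + 100² + 100 - 2 = 1010098; 1010098 ≤ 2 — FAILS
x = -100: LHS = (-100)³ + (-100)² + (-100) - 2 = -990102; -990102 ≤ 2 — holds

Answer: Partially: fails for x = 100, holds for x = -100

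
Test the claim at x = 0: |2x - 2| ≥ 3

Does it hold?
x = 0: LHS = |2·0 - 2| = |-2| = 2; 2 ≥ 3 — FAILS

The relation fails at x = 0, so x = 0 is a counterexample.

Answer: No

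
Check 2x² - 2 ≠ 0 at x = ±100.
x = 100: LHS = 2·100² - 2 = 19998; 19998 ≠ 0 — holds
x = -100: LHS = 2·(-100)² - 2 = 19998; 19998 ≠ 0 — holds

Answer: Yes, holds for both x = 100 and x = -100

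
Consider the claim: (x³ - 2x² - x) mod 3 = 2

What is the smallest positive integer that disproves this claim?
Testing positive integers:
x = 1: LHS = (1³ - 2·1² - 1) mod 3 = (-2) mod 3 = 1; 1 = 2 — FAILS  ← smallest positive counterexample

Answer: x = 1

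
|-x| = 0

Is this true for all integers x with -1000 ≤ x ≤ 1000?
The claim fails at x = 1:
x = 1: LHS = |-1| = 1; 1 = 0 — FAILS

Because a single integer refutes it, the statement is false.

Answer: False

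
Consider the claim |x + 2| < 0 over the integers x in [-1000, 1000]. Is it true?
The claim fails at x = 0:
x = 0: LHS = |0 + 2| = |2| = 2; 2 < 0 — FAILS

Because a single integer refutes it, the statement is false.

Answer: False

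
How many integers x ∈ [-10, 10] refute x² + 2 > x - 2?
Over all integers in [-10, 10], LHS − RHS is smallest at x = 0, where it equals 4:
x = 0: LHS = 0² + 2 = 2, RHS = 0 - 2 = -2; 2 > -2 — holds
At the ends of the range:
x = -10: LHS = (-10)² + 2 = 102, RHS = (-10) - 2 = -12; 102 > -12 — holds
x = 10: LHS = 10² + 2 = 102, RHS = 10 - 2 = 8; 102 > 8 — holds
Hence LHS − RHS is never zero or negative, i.e. LHS > RHS throughout, so the relation holds for every integer in [-10, 10].

No counterexample appears in that range.

Answer: 0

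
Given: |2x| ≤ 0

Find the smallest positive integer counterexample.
Testing positive integers:
x = 1: LHS = |2·1| = |2| = 2; 2 ≤ 0 — FAILS  ← smallest positive counterexample

Answer: x = 1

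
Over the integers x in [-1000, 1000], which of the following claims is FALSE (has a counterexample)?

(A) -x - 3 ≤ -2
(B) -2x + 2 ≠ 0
(A) x = -2: LHS = -(-2) - 3 = -1; -1 ≤ -2 — FAILS
(B) x = 1: LHS = -2·1 + 2 = 0; 0 ≠ 0 — FAILS

Answer: Both A and B are false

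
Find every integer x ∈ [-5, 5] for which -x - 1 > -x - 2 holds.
Over all integers in [-5, 5], LHS − RHS is smallest at x = 0, where it equals 1:
x = 0: LHS = -0 - 1 = -1, RHS = -0 - 2 = -2; -1 > -2 — holds
At the ends of the range:
x = -5: LHS = -(-5) - 1 = 4, RHS = -(-5) - 2 = 3; 4 > 3 — holds
x = 5: LHS = -5 - 1 = -6, RHS = -5 - 2 = -7; -6 > -7 — holds
Hence LHS − RHS is never zero or negative, i.e. LHS > RHS throughout, so the relation holds for every integer in [-5, 5].

Answer: All integers in [-5, 5]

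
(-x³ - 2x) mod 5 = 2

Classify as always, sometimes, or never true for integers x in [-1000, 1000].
Holds at x = 1: LHS = (-1³ - 2·1) mod 5 = (-3) mod 5 = 2; 2 = 2 — holds
Fails at x = 0: LHS = (-0³ - 2·0) mod 5 = 0 mod 5 = 0; 0 = 2 — FAILS
It is satisfied by some integers in the range but not all.

Answer: Sometimes true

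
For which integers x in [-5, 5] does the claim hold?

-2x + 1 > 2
Holds for: {-5, -4, -3, -2, -1}
Fails for: {0, 1, 2, 3, 4, 5}

Answer: {-5, -4, -3, -2, -1}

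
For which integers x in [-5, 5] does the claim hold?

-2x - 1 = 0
Track d = LHS − RHS over the integers in [-5, 5]. Equality would need d = 0, but d changes sign only between consecutive integers, jumping over 0:
x = -1: LHS = -2·(-1) - 1 = 1; 1 = 0 — FAILS  (d = 1)
x = 0: LHS = -2·0 - 1 = -1; -1 = 0 — FAILS  (d = -1)
Away from these crossings d keeps a constant sign, and checking every integer in [-5, 5] confirms d ≠ 0 throughout. Hence the two sides are never equal, so the claimed relation (=) fails for every integer in [-5, 5].

Answer: None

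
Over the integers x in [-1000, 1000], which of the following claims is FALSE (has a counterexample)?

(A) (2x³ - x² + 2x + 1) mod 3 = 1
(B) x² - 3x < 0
(A) x = -1: LHS = (2·(-1)³ - (-1)² + 2·(-1) + 1) mod 3 = (-4) mod 3 = 2; 2 = 1 — FAILS
(B) x = 0: LHS = 0² - 3·0 = 0; 0 < 0 — FAILS

Answer: Both A and B are false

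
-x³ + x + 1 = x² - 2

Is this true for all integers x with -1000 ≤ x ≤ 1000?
The claim fails at x = 0:
x = 0: LHS = -0³ + 0 + 1 = 1, RHS = 0² - 2 = -2; 1 = -2 — FAILS

Because a single integer refutes it, the statement is false.

Answer: False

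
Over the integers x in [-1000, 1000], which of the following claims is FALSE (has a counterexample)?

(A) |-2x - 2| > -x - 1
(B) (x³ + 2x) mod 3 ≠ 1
(A) x = -1: LHS = |-2·(-1) - 2| = |0| = 0, RHS = -(-1) - 1 = 0; 0 > 0 — FAILS

(B) For a polynomial with integer coefficients, its value mod 3 depends only on x mod 3, so it suffices to check one representative of each residue class, x = 0, 1, 2:
x = 0: LHS = (0³ + 2·0) mod 3 = 0 mod 3 = 0; 0 ≠ 1 — holds
x = 1: LHS = (1³ + 2·1) mod 3 = 3 mod 3 = 0; 0 ≠ 1 — holds
x = 2: LHS = (2³ + 2·2) mod 3 = 12 mod 3 = 0; 0 ≠ 1 — holds
The relation holds in every residue class, so the relation holds for every integer in [-1000, 1000].

Only (A) has a counterexample.

Answer: A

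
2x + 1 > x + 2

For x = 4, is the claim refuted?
Substitute x = 4 into the relation:
x = 4: LHS = 2·4 + 1 = 9, RHS = 4 + 2 = 6; 9 > 6 — holds

The claim holds here, so x = 4 is not a counterexample. (A counterexample exists elsewhere, e.g. x = 0.)

Answer: No, x = 4 is not a counterexample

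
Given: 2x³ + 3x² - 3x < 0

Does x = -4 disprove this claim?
Substitute x = -4 into the relation:
x = -4: LHS = 2·(-4)³ + 3·(-4)² - 3·(-4) = -68; -68 < 0 — holds

The claim holds here, so x = -4 is not a counterexample. (A counterexample exists elsewhere, e.g. x = 0.)

Answer: No, x = -4 is not a counterexample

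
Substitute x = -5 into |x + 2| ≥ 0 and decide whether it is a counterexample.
Substitute x = -5 into the relation:
x = -5: LHS = |(-5) + 2| = |-3| = 3; 3 ≥ 0 — holds

The relation holds at x = -5, so it is not a counterexample.

Answer: No, x = -5 is not a counterexample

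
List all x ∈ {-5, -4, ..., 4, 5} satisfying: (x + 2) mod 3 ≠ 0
Holds for: {-4, -3, -1, 0, 2, 3, 5}
Fails for: {-5, -2, 1, 4}

Answer: {-4, -3, -1, 0, 2, 3, 5}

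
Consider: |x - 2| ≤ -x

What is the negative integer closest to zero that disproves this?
Testing negative integers from -1 downward:
x = -1: LHS = |(-1) - 2| = |-3| = 3, RHS = -(-1) = 1; 3 ≤ 1 — FAILS  ← closest negative counterexample to 0

Answer: x = -1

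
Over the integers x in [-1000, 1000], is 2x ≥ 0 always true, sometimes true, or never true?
Holds at x = 0: LHS = 2·0 = 0; 0 ≥ 0 — holds
Fails at x = -1: LHS = 2·(-1) = -2; -2 ≥ 0 — FAILS
It is satisfied by some integers in the range but not all.

Answer: Sometimes true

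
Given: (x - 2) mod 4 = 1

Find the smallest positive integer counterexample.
Testing positive integers:
x = 1: LHS = (1 - 2) mod 4 = (-1) mod 4 = 3; 3 = 1 — FAILS  ← smallest positive counterexample

Answer: x = 1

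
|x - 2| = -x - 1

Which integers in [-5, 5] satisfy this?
Over all integers in [-5, 5], LHS − RHS is always positive; it is smallest at x = 0, where it equals 3:
x = 0: LHS = |0 - 2| = |-2| = 2, RHS = -0 - 1 = -1; 2 = -1 — FAILS
At the ends of the range:
x = -5: LHS = |(-5) - 2| = |-7| = 7, RHS = -(-5) - 1 = 4; 7 = 4 — FAILS
x = 5: LHS = |5 - 2| = |3| = 3, RHS = -5 - 1 = -6; 3 = -6 — FAILS
Hence LHS − RHS is never 0, i.e. the two sides are never equal, so the claimed relation (=) fails for every integer in [-5, 5].

Answer: None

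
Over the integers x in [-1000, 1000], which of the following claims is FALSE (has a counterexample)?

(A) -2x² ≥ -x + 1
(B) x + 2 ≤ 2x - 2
(A) x = 0: LHS = -2·0² = 0, RHS = -0 + 1 = 1; 0 ≥ 1 — FAILS
(B) x = 0: LHS = 0 + 2 = 2, RHS = 2·0 - 2 = -2; 2 ≤ -2 — FAILS

Answer: Both A and B are false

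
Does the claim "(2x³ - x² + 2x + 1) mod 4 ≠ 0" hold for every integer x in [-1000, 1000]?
The claim fails at x = 1:
x = 1: LHS = (2·1³ - 1² + 2·1 + 1) mod 4 = 4 mod 4 = 0; 0 ≠ 0 — FAILS

Because a single integer refutes it, the statement is false.

Answer: False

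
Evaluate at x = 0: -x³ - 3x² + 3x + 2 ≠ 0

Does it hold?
x = 0: LHS = -0³ - 3·0² + 3·0 + 2 = 2; 2 ≠ 0 — holds

The relation is satisfied at x = 0.

Answer: Yes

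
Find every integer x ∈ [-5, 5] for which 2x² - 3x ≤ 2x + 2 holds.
Holds for: {0, 1, 2}
Fails for: {-5, -4, -3, -2, -1, 3, 4, 5}

Answer: {0, 1, 2}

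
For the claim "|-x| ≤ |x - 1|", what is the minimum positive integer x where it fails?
Testing positive integers:
x = 1: LHS = |-1| = 1, RHS = |1 - 1| = |0| = 0; 1 ≤ 0 — FAILS  ← smallest positive counterexample

Answer: x = 1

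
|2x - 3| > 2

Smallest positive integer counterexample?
Testing positive integers:
x = 1: LHS = |2·1 - 3| = |-1| = 1; 1 > 2 — FAILS  ← smallest positive counterexample

Answer: x = 1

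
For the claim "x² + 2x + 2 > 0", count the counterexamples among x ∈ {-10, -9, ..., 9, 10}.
Over all integers in [-10, 10], LHS − RHS is smallest at x = -1, where it equals 1:
x = -1: LHS = (-1)² + 2·(-1) + 2 = 1; 1 > 0 — holds
At the ends of the range:
x = -10: LHS = (-10)² + 2·(-10) + 2 = 82; 82 > 0 — holds
x = 10: LHS = 10² + 2·10 + 2 = 122; 122 > 0 — holds
Hence LHS − RHS is never zero or negative, i.e. LHS > RHS throughout, so the relation holds for every integer in [-10, 10].

No counterexample appears in that range.

Answer: 0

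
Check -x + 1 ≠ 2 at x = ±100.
x = 100: LHS = -100 + 1 = -99; -99 ≠ 2 — holds
x = -100: LHS = -(-100) + 1 = 101; 101 ≠ 2 — holds

Answer: Yes, holds for both x = 100 and x = -100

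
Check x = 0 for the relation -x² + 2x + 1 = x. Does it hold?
x = 0: LHS = -0² + 2·0 + 1 = 1; 1 = 0 — FAILS

The relation fails at x = 0, so x = 0 is a counterexample.

Answer: No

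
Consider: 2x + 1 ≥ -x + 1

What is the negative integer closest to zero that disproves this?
Testing negative integers from -1 downward:
x = -1: LHS = 2·(-1) + 1 = -1, RHS = -(-1) + 1 = 2; -1 ≥ 2 — FAILS  ← closest negative counterexample to 0

Answer: x = -1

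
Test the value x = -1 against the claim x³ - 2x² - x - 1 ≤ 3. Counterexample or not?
Substitute x = -1 into the relation:
x = -1: LHS = (-1)³ - 2·(-1)² - (-1) - 1 = -3; -3 ≤ 3 — holds

The claim holds here, so x = -1 is not a counterexample. (A counterexample exists elsewhere, e.g. x = 3.)

Answer: No, x = -1 is not a counterexample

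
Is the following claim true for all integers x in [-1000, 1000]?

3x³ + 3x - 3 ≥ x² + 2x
The claim fails at x = 0:
x = 0: LHS = 3·0³ + 3·0 - 3 = -3, RHS = 0² + 2·0 = 0; -3 ≥ 0 — FAILS

Because a single integer refutes it, the statement is false.

Answer: False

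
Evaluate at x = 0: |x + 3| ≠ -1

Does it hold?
x = 0: LHS = |0 + 3| = |3| = 3; 3 ≠ -1 — holds

The relation is satisfied at x = 0.

Answer: Yes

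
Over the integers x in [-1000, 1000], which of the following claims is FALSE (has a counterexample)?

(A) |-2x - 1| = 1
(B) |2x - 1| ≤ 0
(A) x = 1: LHS = |-2·1 - 1| = |-3| = 3; 3 = 1 — FAILS
(B) x = 0: LHS = |2·0 - 1| = |-1| = 1; 1 ≤ 0 — FAILS

Answer: Both A and B are false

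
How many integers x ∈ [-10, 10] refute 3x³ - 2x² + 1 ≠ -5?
Track d = LHS − RHS over the integers in [-10, 10]. Equality would need d = 0, but d changes sign only between consecutive integers, jumping over 0:
x = -2: LHS = 3·(-2)³ - 2·(-2)² + 1 = -31; -31 ≠ -5 — holds  (d = -26)
x = -1: LHS = 3·(-1)³ - 2·(-1)² + 1 = -4; -4 ≠ -5 — holds  (d = 1)
Away from these crossings d keeps a constant sign, and checking every integer in [-10, 10] confirms d ≠ 0 throughout. Hence the two sides are never equal, so the relation holds for every integer in [-10, 10].

No counterexample appears in that range.

Answer: 0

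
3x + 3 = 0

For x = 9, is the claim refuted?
Substitute x = 9 into the relation:
x = 9: LHS = 3·9 + 3 = 30; 30 = 0 — FAILS

Since the claim fails at x = 9, this value is a counterexample.

Answer: Yes, x = 9 is a counterexample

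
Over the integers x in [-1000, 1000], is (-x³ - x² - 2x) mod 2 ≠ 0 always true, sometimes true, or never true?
For a polynomial with integer coefficients, its value mod 2 depends only on x mod 2, so it suffices to check one representative of each residue class, x = 0, 1:
x = 0: LHS = (-0³ - 0² - 2·0) mod 2 = 0 mod 2 = 0; 0 ≠ 0 — FAILS
x = 1: LHS = (-1³ - 1² - 2·1) mod 2 = (-4) mod 2 = 0; 0 ≠ 0 — FAILS
The relation fails in every residue class, so the claimed relation (≠) fails for every integer in [-1000, 1000].

No integer in the range satisfies it.

Answer: Never true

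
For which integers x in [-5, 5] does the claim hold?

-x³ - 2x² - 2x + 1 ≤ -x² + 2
Holds for: {0, 1, 2, 3, 4, 5}
Fails for: {-5, -4, -3, -2, -1}

Answer: {0, 1, 2, 3, 4, 5}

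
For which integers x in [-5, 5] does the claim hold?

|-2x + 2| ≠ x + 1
Holds for: {-5, -4, -3, -2, -1, 0, 1, 2, 4, 5}
Fails for: {3}

Answer: {-5, -4, -3, -2, -1, 0, 1, 2, 4, 5}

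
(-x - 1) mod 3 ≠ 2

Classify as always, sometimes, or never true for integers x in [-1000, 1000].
Holds at x = 1: LHS = (-1 - 1) mod 3 = (-2) mod 3 = 1; 1 ≠ 2 — holds
Fails at x = 0: LHS = (-0 - 1) mod 3 = (-1) mod 3 = 2; 2 ≠ 2 — FAILS
It is satisfied by some integers in the range but not all.

Answer: Sometimes true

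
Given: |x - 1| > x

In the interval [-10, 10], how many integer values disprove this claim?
Counterexamples in [-10, 10]: {1, 2, 3, 4, 5, 6, 7, 8, 9, 10}.

Counting them gives 10 values.

Answer: 10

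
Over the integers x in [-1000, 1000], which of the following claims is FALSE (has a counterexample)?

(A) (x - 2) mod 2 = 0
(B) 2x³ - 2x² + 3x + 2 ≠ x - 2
(A) x = 1: LHS = (1 - 2) mod 2 = (-1) mod 2 = 1; 1 = 0 — FAILS

(B) Track d = LHS − RHS over the integers in [-1000, 1000]. Equality would need d = 0, but d changes sign only between consecutive integers, jumping over 0:
x = -1: LHS = 2·(-1)³ - 2·(-1)² + 3·(-1) + 2 = -5, RHS = (-1) - 2 = -3; -5 ≠ -3 — holds  (d = -2)
x = 0: LHS = 2·0³ - 2·0² + 3·0 + 2 = 2, RHS = 0 - 2 = -2; 2 ≠ -2 — holds  (d = 4)
Away from these crossings d keeps a constant sign, and checking every integer in [-1000, 1000] confirms d ≠ 0 throughout. Hence the two sides are never equal, so the relation holds for every integer in [-1000, 1000].

Only (A) has a counterexample.

Answer: A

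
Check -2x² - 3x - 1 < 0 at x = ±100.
x = 100: LHS = -2·100² - 3·100 - 1 = -20301; -20301 < 0 — holds
x = -100: LHS = -2·(-100)² - 3·(-100) - 1 = -19701; -19701 < 0 — holds

Answer: Yes, holds for both x = 100 and x = -100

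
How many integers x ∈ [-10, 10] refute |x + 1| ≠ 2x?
Counterexamples in [-10, 10]: {1}.

Counting them gives 1 values.

Answer: 1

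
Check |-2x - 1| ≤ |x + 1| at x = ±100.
x = 100: LHS = |-2·100 - 1| = |-201| = 201, RHS = |100 + 1| = |101| = 101; 201 ≤ 101 — FAILS
x = -100: LHS = |-2·(-100) - 1| = |199| = 199, RHS = |(-100) + 1| = |-99| = 99; 199 ≤ 99 — FAILS

Answer: No, fails for both x = 100 and x = -100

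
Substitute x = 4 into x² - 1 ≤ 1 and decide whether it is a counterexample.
Substitute x = 4 into the relation:
x = 4: LHS = 4² - 1 = 15; 15 ≤ 1 — FAILS

Since the claim fails at x = 4, this value is a counterexample.

Answer: Yes, x = 4 is a counterexample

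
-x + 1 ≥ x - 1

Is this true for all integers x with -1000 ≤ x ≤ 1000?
The claim fails at x = 2:
x = 2: LHS = -2 + 1 = -1, RHS = 2 - 1 = 1; -1 ≥ 1 — FAILS

Because a single integer refutes it, the statement is false.

Answer: False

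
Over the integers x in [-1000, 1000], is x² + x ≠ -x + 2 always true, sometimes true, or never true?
Track d = LHS − RHS over the integers in [-1000, 1000]. Equality would need d = 0, but d changes sign only between consecutive integers, jumping over 0:
x = -3: LHS = (-3)² + (-3) = 6, RHS = -(-3) + 2 = 5; 6 ≠ 5 — holds  (d = 1)
x = -2: LHS = (-2)² + (-2) = 2, RHS = -(-2) + 2 = 4; 2 ≠ 4 — holds  (d = -2)
x = 0: LHS = 0² + 0 = 0, RHS = -0 + 2 = 2; 0 ≠ 2 — holds  (d = -2)
x = 1: LHS = 1² + 1 = 2, RHS = -1 + 2 = 1; 2 ≠ 1 — holds  (d = 1)
Away from these crossings d keeps a constant sign, and checking every integer in [-1000, 1000] confirms d ≠ 0 throughout. Hence the two sides are never equal, so the relation holds for every integer in [-1000, 1000].

No counterexample exists.

Answer: Always true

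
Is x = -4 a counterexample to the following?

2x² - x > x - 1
Substitute x = -4 into the relation:
x = -4: LHS = 2·(-4)² - (-4) = 36, RHS = (-4) - 1 = -5; 36 > -5 — holds

The relation holds at x = -4, so it is not a counterexample.

Answer: No, x = -4 is not a counterexample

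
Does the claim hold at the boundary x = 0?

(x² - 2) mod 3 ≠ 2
x = 0: LHS = (0² - 2) mod 3 = (-2) mod 3 = 1; 1 ≠ 2 — holds

The relation is satisfied at x = 0.

Answer: Yes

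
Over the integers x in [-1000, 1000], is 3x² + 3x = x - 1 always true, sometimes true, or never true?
Over all integers in [-1000, 1000], LHS − RHS is always positive; it is smallest at x = 0, where it equals 1:
x = 0: LHS = 3·0² + 3·0 = 0, RHS = 0 - 1 = -1; 0 = -1 — FAILS
At the ends of the range:
x = -1000: LHS = 3·(-1000)² + 3·(-1000) = 2997000, RHS = (-1000) - 1 = -1001; 2997000 = -1001 — FAILS
x = 1000: LHS = 3·1000² + 3·1000 = 3003000, RHS = 1000 - 1 = 999; 3003000 = 999 — FAILS
Hence LHS − RHS is never 0, i.e. the two sides are never equal, so the claimed relation (=) fails for every integer in [-1000, 1000].

No integer in the range satisfies it.

Answer: Never true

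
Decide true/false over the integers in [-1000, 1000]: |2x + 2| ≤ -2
The claim fails at x = 0:
x = 0: LHS = |2·0 + 2| = |2| = 2; 2 ≤ -2 — FAILS

Because a single integer refutes it, the statement is false.

Answer: False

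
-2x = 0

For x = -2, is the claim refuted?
Substitute x = -2 into the relation:
x = -2: LHS = -2·(-2) = 4; 4 = 0 — FAILS

Since the claim fails at x = -2, this value is a counterexample.

Answer: Yes, x = -2 is a counterexample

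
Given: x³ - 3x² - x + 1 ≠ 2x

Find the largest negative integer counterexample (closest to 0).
Testing negative integers from -1 downward:
x = -1: LHS = (-1)³ - 3·(-1)² - (-1) + 1 = -2, RHS = 2·(-1) = -2; -2 ≠ -2 — FAILS  ← closest negative counterexample to 0

Answer: x = -1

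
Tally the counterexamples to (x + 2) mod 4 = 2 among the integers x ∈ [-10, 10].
Counterexamples in [-10, 10]: {-10, -9, -7, -6, -5, -3, -2, -1, 1, 2, 3, 5, 6, 7, 9, 10}.

Counting them gives 16 values.

Answer: 16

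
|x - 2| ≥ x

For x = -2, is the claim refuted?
Substitute x = -2 into the relation:
x = -2: LHS = |(-2) - 2| = |-4| = 4; 4 ≥ -2 — holds

The claim holds here, so x = -2 is not a counterexample. (A counterexample exists elsewhere, e.g. x = 2.)

Answer: No, x = -2 is not a counterexample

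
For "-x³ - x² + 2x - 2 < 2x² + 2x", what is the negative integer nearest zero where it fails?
Testing negative integers from -1 downward:
x = -1: LHS = -(-1)³ - (-1)² + 2·(-1) - 2 = -4, RHS = 2·(-1)² + 2·(-1) = 0; -4 < 0 — holds
x = -2: LHS = -(-2)³ - (-2)² + 2·(-2) - 2 = -2, RHS = 2·(-2)² + 2·(-2) = 4; -2 < 4 — holds
x = -3: LHS = -(-3)³ - (-3)² + 2·(-3) - 2 = 10, RHS = 2·(-3)² + 2·(-3) = 12; 10 < 12 — holds
x = -4: LHS = -(-4)³ - (-4)² + 2·(-4) - 2 = 38, RHS = 2·(-4)² + 2·(-4) = 24; 38 < 24 — FAILS  ← closest negative counterexample to 0

Answer: x = -4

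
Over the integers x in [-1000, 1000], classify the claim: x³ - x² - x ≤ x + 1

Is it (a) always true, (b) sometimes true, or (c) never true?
Holds at x = 0: LHS = 0³ - 0² - 0 = 0, RHS = 0 + 1 = 1; 0 ≤ 1 — holds
Fails at x = 3: LHS = 3³ - 3² - 3 = 15, RHS = 3 + 1 = 4; 15 ≤ 4 — FAILS
It is satisfied by some integers in the range but not all.

Answer: Sometimes true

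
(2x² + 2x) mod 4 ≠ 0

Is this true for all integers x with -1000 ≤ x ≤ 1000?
The claim fails at x = 0:
x = 0: LHS = (2·0² + 2·0) mod 4 = 0 mod 4 = 0; 0 ≠ 0 — FAILS

Because a single integer refutes it, the statement is false.

Answer: False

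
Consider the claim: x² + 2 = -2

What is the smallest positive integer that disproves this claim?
Testing positive integers:
x = 1: LHS = 1² + 2 = 3; 3 = -2 — FAILS  ← smallest positive counterexample

Answer: x = 1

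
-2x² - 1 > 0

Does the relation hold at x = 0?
x = 0: LHS = -2·0² - 1 = -1; -1 > 0 — FAILS

The relation fails at x = 0, so x = 0 is a counterexample.

Answer: No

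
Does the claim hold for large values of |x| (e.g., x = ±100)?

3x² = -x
x = 100: LHS = 3·100² = 30000; 30000 = -100 — FAILS
x = -100: LHS = 3·(-100)² = 30000, RHS = -(-100) = 100; 30000 = 100 — FAILS

Answer: No, fails for both x = 100 and x = -100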